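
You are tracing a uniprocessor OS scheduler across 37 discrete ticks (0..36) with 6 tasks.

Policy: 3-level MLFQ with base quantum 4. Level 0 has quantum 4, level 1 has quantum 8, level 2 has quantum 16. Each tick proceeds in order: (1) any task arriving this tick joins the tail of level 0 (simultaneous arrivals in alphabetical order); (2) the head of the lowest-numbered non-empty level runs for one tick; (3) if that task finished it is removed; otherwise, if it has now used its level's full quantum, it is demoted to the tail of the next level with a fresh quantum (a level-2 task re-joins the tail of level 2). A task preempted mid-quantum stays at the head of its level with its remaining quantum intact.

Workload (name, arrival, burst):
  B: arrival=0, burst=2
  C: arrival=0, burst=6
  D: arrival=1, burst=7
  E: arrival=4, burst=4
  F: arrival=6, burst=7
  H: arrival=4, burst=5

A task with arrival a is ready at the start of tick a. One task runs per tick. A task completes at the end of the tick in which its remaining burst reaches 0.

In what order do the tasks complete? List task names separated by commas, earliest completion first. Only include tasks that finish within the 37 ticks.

completion order = B, E, C, D, H, F

t=0: L0/L1/L2 = BC/-/- → run B
t=1: L0/L1/L2 = BCD/-/- → run B
t=2: L0/L1/L2 = CD/-/- → run C
t=3: L0/L1/L2 = CD/-/- → run C
t=4: L0/L1/L2 = CDEH/-/- → run C
t=5: L0/L1/L2 = CDEH/-/- → run C
t=6: L0/L1/L2 = DEHF/C/- → run D
t=7: L0/L1/L2 = DEHF/C/- → run D
t=8: L0/L1/L2 = DEHF/C/- → run D
t=9: L0/L1/L2 = DEHF/C/- → run D
t=10: L0/L1/L2 = EHF/CD/- → run E
t=11: L0/L1/L2 = EHF/CD/- → run E
t=12: L0/L1/L2 = EHF/CD/- → run E
t=13: L0/L1/L2 = EHF/CD/- → run E
t=14: L0/L1/L2 = HF/CD/- → run H
t=15: L0/L1/L2 = HF/CD/- → run H
t=16: L0/L1/L2 = HF/CD/- → run H
t=17: L0/L1/L2 = HF/CD/- → run H
t=18: L0/L1/L2 = F/CDH/- → run F
t=19: L0/L1/L2 = F/CDH/- → run F
t=20: L0/L1/L2 = F/CDH/- → run F
t=21: L0/L1/L2 = F/CDH/- → run F
t=22: L0/L1/L2 = -/CDHF/- → run C
t=23: L0/L1/L2 = -/CDHF/- → run C
t=24: L0/L1/L2 = -/DHF/- → run D
t=25: L0/L1/L2 = -/DHF/- → run D
t=26: L0/L1/L2 = -/DHF/- → run D
t=27: L0/L1/L2 = -/HF/- → run H
t=28: L0/L1/L2 = -/F/- → run F
t=29: L0/L1/L2 = -/F/- → run F
t=30: L0/L1/L2 = -/F/- → run F
t=31: (idle)
t=32: (idle)
t=33: (idle)
t=34: (idle)
t=35: (idle)
t=36: (idle)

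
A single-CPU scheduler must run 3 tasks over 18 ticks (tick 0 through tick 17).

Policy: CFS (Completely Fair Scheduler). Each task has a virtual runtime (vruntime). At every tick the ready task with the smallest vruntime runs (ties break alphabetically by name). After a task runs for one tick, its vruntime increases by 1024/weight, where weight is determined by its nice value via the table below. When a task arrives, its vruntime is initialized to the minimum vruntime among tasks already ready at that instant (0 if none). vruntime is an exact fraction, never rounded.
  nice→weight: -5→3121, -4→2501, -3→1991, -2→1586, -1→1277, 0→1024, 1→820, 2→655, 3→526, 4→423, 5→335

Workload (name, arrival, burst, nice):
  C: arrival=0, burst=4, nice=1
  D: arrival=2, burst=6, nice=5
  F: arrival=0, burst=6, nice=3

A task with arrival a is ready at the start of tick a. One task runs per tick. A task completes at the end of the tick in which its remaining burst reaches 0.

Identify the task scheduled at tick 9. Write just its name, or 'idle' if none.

t=0: vr[C=0 F=0] → run C
t=1: vr[C=256/205 F=0] → run F
t=2: vr[C=256/205 D=256/205 F=512/263] → run C
t=3: vr[C=512/205 D=256/205 F=512/263] → run D
t=4: vr[C=512/205 D=59136/13735 F=512/263] → run F
t=5: vr[C=512/205 D=59136/13735 F=1024/263] → run C
t=6: vr[C=768/205 D=59136/13735 F=1024/263] → run C
t=7: vr[D=59136/13735 F=1024/263] → run F
t=8: vr[D=59136/13735 F=1536/263] → run D
t=9: vr[D=20224/2747 F=1536/263] → run F
t=10: vr[D=20224/2747 F=2048/263] → run D
t=11: vr[D=143104/13735 F=2048/263] → run F
t=12: vr[D=143104/13735 F=2560/263] → run F
t=13: vr[D=143104/13735] → run D
t=14: vr[D=185088/13735] → run D
t=15: vr[D=227072/13735] → run D
t=16: (idle)
t=17: (idle)

running at tick 9 = F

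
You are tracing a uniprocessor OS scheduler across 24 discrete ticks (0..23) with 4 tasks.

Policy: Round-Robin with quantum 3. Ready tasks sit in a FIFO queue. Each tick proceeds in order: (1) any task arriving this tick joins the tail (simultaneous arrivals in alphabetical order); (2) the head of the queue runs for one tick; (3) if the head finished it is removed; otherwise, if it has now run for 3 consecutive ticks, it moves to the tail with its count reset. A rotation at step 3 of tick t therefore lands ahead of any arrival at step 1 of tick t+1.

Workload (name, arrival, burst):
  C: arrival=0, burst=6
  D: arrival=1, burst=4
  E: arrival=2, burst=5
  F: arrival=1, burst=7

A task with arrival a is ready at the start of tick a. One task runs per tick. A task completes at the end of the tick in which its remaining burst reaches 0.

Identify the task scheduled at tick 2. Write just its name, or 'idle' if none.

running at tick 2 = C

t=0: queue=[C] q_used=0 → run C
t=1: queue=[C,D,F] q_used=1 → run C
t=2: queue=[C,D,F,E] q_used=2 → run C
t=3: queue=[D,F,E,C] q_used=0 → run D
t=4: queue=[D,F,E,C] q_used=1 → run D
t=5: queue=[D,F,E,C] q_used=2 → run D
t=6: queue=[F,E,C,D] q_used=0 → run F
t=7: queue=[F,E,C,D] q_used=1 → run F
t=8: queue=[F,E,C,D] q_used=2 → run F
t=9: queue=[E,C,D,F] q_used=0 → run E
t=10: queue=[E,C,D,F] q_used=1 → run E
t=11: queue=[E,C,D,F] q_used=2 → run E
t=12: queue=[C,D,F,E] q_used=0 → run C
t=13: queue=[C,D,F,E] q_used=1 → run C
t=14: queue=[C,D,F,E] q_used=2 → run C
t=15: queue=[D,F,E] q_used=0 → run D
t=16: queue=[F,E] q_used=0 → run F
t=17: queue=[F,E] q_used=1 → run F
t=18: queue=[F,E] q_used=2 → run F
t=19: queue=[E,F] q_used=0 → run E
t=20: queue=[E,F] q_used=1 → run E
t=21: queue=[F] q_used=0 → run F
t=22: (idle)
t=23: (idle)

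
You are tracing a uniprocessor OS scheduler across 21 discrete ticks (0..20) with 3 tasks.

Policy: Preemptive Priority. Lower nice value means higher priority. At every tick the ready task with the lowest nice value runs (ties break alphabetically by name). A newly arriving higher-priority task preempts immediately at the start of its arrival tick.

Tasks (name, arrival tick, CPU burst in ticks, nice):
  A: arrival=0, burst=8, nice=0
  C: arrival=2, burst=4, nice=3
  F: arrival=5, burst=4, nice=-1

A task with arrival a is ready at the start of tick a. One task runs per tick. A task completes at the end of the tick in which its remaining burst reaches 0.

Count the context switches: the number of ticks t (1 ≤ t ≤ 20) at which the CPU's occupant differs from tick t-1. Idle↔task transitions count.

t=0: ready={A} → run A
t=1: ready={A} → run A
t=2: ready={A,C} → run A
t=3: ready={A,C} → run A
t=4: ready={A,C} → run A
t=5: ready={A,C,F} → run F
t=6: ready={A,C,F} → run F
t=7: ready={A,C,F} → run F
t=8: ready={A,C,F} → run F
t=9: ready={A,C} → run A
t=10: ready={A,C} → run A
t=11: ready={A,C} → run A
t=12: ready={C} → run C
t=13: ready={C} → run C
t=14: ready={C} → run C
t=15: ready={C} → run C
t=16: (idle)
t=17: (idle)
t=18: (idle)
t=19: (idle)
t=20: (idle)

context switches = 4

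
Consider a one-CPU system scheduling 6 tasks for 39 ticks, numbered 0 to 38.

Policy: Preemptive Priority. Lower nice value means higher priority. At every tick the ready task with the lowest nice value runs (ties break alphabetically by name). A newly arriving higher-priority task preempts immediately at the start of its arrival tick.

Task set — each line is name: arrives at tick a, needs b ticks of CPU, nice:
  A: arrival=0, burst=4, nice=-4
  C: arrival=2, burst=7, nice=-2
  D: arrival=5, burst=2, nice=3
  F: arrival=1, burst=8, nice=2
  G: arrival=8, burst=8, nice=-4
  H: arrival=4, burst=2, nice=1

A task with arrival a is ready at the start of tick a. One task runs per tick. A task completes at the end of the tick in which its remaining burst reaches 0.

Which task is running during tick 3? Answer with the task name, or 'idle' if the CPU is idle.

t=0: ready={A} → run A
t=1: ready={A,F} → run A
t=2: ready={A,C,F} → run A
t=3: ready={A,C,F} → run A
t=4: ready={C,F,H} → run C
t=5: ready={C,D,F,H} → run C
t=6: ready={C,D,F,H} → run C
t=7: ready={C,D,F,H} → run C
t=8: ready={C,D,F,G,H} → run G
t=9: ready={C,D,F,G,H} → run G
t=10: ready={C,D,F,G,H} → run G
t=11: ready={C,D,F,G,H} → run G
t=12: ready={C,D,F,G,H} → run G
t=13: ready={C,D,F,G,H} → run G
t=14: ready={C,D,F,G,H} → run G
t=15: ready={C,D,F,G,H} → run G
t=16: ready={C,D,F,H} → run C
t=17: ready={C,D,F,H} → run C
t=18: ready={C,D,F,H} → run C
t=19: ready={D,F,H} → run H
t=20: ready={D,F,H} → run H
t=21: ready={D,F} → run F
t=22: ready={D,F} → run F
t=23: ready={D,F} → run F
t=24: ready={D,F} → run F
t=25: ready={D,F} → run F
t=26: ready={D,F} → run F
t=27: ready={D,F} → run F
t=28: ready={D,F} → run F
t=29: ready={D} → run D
t=30: ready={D} → run D
t=31: (idle)
t=32: (idle)
t=33: (idle)
t=34: (idle)
t=35: (idle)
t=36: (idle)
t=37: (idle)
t=38: (idle)

running at tick 3 = A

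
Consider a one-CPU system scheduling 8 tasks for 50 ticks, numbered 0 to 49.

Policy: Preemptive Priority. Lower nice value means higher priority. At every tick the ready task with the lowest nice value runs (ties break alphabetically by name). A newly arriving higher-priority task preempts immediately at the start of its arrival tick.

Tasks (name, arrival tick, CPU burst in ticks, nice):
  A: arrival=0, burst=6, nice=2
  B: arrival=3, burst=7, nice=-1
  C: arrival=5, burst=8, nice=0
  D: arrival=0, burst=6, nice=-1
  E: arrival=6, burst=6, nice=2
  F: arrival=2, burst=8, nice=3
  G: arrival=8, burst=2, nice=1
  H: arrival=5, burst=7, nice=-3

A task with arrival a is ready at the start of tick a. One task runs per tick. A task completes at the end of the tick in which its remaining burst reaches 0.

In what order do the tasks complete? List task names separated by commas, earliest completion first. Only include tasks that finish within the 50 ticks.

t=0: ready={A,D} → run D
t=1: ready={A,D} → run D
t=2: ready={A,D,F} → run D
t=3: ready={A,B,D,F} → run B
t=4: ready={A,B,D,F} → run B
t=5: ready={A,B,C,D,F,H} → run H
t=6: ready={A,B,C,D,E,F,H} → run H
t=7: ready={A,B,C,D,E,F,H} → run H
t=8: ready={A,B,C,D,E,F,G,H} → run H
t=9: ready={A,B,C,D,E,F,G,H} → run H
t=10: ready={A,B,C,D,E,F,G,H} → run H
t=11: ready={A,B,C,D,E,F,G,H} → run H
t=12: ready={A,B,C,D,E,F,G} → run B
t=13: ready={A,B,C,D,E,F,G} → run B
t=14: ready={A,B,C,D,E,F,G} → run B
t=15: ready={A,B,C,D,E,F,G} → run B
t=16: ready={A,B,C,D,E,F,G} → run B
t=17: ready={A,C,D,E,F,G} → run D
t=18: ready={A,C,D,E,F,G} → run D
t=19: ready={A,C,D,E,F,G} → run D
t=20: ready={A,C,E,F,G} → run C
t=21: ready={A,C,E,F,G} → run C
t=22: ready={A,C,E,F,G} → run C
t=23: ready={A,C,E,F,G} → run C
t=24: ready={A,C,E,F,G} → run C
t=25: ready={A,C,E,F,G} → run C
t=26: ready={A,C,E,F,G} → run C
t=27: ready={A,C,E,F,G} → run C
t=28: ready={A,E,F,G} → run G
t=29: ready={A,E,F,G} → run G
t=30: ready={A,E,F} → run A
t=31: ready={A,E,F} → run A
t=32: ready={A,E,F} → run A
t=33: ready={A,E,F} → run A
t=34: ready={A,E,F} → run A
t=35: ready={A,E,F} → run A
t=36: ready={E,F} → run E
t=37: ready={E,F} → run E
t=38: ready={E,F} → run E
t=39: ready={E,F} → run E
t=40: ready={E,F} → run E
t=41: ready={E,F} → run E
t=42: ready={F} → run F
t=43: ready={F} → run F
t=44: ready={F} → run F
t=45: ready={F} → run F
t=46: ready={F} → run F
t=47: ready={F} → run F
t=48: ready={F} → run F
t=49: ready={F} → run F

completion order = H, B, D, C, G, A, E, F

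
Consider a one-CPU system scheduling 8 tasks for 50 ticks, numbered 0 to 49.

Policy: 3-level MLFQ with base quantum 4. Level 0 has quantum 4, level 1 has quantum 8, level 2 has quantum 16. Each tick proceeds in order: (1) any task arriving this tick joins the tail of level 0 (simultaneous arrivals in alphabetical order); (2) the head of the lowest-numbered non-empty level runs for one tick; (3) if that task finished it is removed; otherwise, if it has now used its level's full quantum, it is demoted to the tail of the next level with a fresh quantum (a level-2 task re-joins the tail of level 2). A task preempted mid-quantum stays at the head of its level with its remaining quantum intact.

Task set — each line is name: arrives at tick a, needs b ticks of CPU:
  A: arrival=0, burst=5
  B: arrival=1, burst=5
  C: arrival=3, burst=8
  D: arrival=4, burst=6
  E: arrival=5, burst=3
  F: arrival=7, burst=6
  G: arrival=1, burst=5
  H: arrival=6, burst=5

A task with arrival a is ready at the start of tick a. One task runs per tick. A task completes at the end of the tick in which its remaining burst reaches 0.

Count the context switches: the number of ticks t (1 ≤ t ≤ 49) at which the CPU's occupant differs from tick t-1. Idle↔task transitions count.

t=0: L0/L1/L2 = A/-/- → run A
t=1: L0/L1/L2 = ABG/-/- → run A
t=2: L0/L1/L2 = ABG/-/- → run A
t=3: L0/L1/L2 = ABGC/-/- → run A
t=4: L0/L1/L2 = BGCD/A/- → run B
t=5: L0/L1/L2 = BGCDE/A/- → run B
t=6: L0/L1/L2 = BGCDEH/A/- → run B
t=7: L0/L1/L2 = BGCDEHF/A/- → run B
t=8: L0/L1/L2 = GCDEHF/AB/- → run G
t=9: L0/L1/L2 = GCDEHF/AB/- → run G
t=10: L0/L1/L2 = GCDEHF/AB/- → run G
t=11: L0/L1/L2 = GCDEHF/AB/- → run G
t=12: L0/L1/L2 = CDEHF/ABG/- → run C
t=13: L0/L1/L2 = CDEHF/ABG/- → run C
t=14: L0/L1/L2 = CDEHF/ABG/- → run C
t=15: L0/L1/L2 = CDEHF/ABG/- → run C
t=16: L0/L1/L2 = DEHF/ABGC/- → run D
t=17: L0/L1/L2 = DEHF/ABGC/- → run D
t=18: L0/L1/L2 = DEHF/ABGC/- → run D
t=19: L0/L1/L2 = DEHF/ABGC/- → run D
t=20: L0/L1/L2 = EHF/ABGCD/- → run E
t=21: L0/L1/L2 = EHF/ABGCD/- → run E
t=22: L0/L1/L2 = EHF/ABGCD/- → run E
t=23: L0/L1/L2 = HF/ABGCD/- → run H
t=24: L0/L1/L2 = HF/ABGCD/- → run H
t=25: L0/L1/L2 = HF/ABGCD/- → run H
t=26: L0/L1/L2 = HF/ABGCD/- → run H
t=27: L0/L1/L2 = F/ABGCDH/- → run F
t=28: L0/L1/L2 = F/ABGCDH/- → run F
t=29: L0/L1/L2 = F/ABGCDH/- → run F
t=30: L0/L1/L2 = F/ABGCDH/- → run F
t=31: L0/L1/L2 = -/ABGCDHF/- → run A
t=32: L0/L1/L2 = -/BGCDHF/- → run B
t=33: L0/L1/L2 = -/GCDHF/- → run G
t=34: L0/L1/L2 = -/CDHF/- → run C
t=35: L0/L1/L2 = -/CDHF/- → run C
t=36: L0/L1/L2 = -/CDHF/- → run C
t=37: L0/L1/L2 = -/CDHF/- → run C
t=38: L0/L1/L2 = -/DHF/- → run D
t=39: L0/L1/L2 = -/DHF/- → run D
t=40: L0/L1/L2 = -/HF/- → run H
t=41: L0/L1/L2 = -/F/- → run F
t=42: L0/L1/L2 = -/F/- → run F
t=43: (idle)
t=44: (idle)
t=45: (idle)
t=46: (idle)
t=47: (idle)
t=48: (idle)
t=49: (idle)

context switches = 15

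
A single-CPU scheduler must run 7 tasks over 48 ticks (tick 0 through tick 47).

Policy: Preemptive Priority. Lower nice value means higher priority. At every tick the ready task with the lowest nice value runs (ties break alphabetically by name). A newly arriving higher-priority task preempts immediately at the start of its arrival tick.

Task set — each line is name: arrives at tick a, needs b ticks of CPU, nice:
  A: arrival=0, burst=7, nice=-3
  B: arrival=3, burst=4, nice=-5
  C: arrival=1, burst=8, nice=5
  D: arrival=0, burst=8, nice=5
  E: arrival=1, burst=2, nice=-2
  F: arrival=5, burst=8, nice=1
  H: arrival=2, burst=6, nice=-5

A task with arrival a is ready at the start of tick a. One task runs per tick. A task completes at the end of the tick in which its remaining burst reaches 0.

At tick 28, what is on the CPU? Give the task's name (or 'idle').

t=0: ready={A,D} → run A
t=1: ready={A,C,D,E} → run A
t=2: ready={A,C,D,E,H} → run H
t=3: ready={A,B,C,D,E,H} → run B
t=4: ready={A,B,C,D,E,H} → run B
t=5: ready={A,B,C,D,E,F,H} → run B
t=6: ready={A,B,C,D,E,F,H} → run B
t=7: ready={A,C,D,E,F,H} → run H
t=8: ready={A,C,D,E,F,H} → run H
t=9: ready={A,C,D,E,F,H} → run H
t=10: ready={A,C,D,E,F,H} → run H
t=11: ready={A,C,D,E,F,H} → run H
t=12: ready={A,C,D,E,F} → run A
t=13: ready={A,C,D,E,F} → run A
t=14: ready={A,C,D,E,F} → run A
t=15: ready={A,C,D,E,F} → run A
t=16: ready={A,C,D,E,F} → run A
t=17: ready={C,D,E,F} → run E
t=18: ready={C,D,E,F} → run E
t=19: ready={C,D,F} → run F
t=20: ready={C,D,F} → run F
t=21: ready={C,D,F} → run F
t=22: ready={C,D,F} → run F
t=23: ready={C,D,F} → run F
t=24: ready={C,D,F} → run F
t=25: ready={C,D,F} → run F
t=26: ready={C,D,F} → run F
t=27: ready={C,D} → run C
t=28: ready={C,D} → run C
t=29: ready={C,D} → run C
t=30: ready={C,D} → run C
t=31: ready={C,D} → run C
t=32: ready={C,D} → run C
t=33: ready={C,D} → run C
t=34: ready={C,D} → run C
t=35: ready={D} → run D
t=36: ready={D} → run D
t=37: ready={D} → run D
t=38: ready={D} → run D
t=39: ready={D} → run D
t=40: ready={D} → run D
t=41: ready={D} → run D
t=42: ready={D} → run D
t=43: (idle)
t=44: (idle)
t=45: (idle)
t=46: (idle)
t=47: (idle)

running at tick 28 = C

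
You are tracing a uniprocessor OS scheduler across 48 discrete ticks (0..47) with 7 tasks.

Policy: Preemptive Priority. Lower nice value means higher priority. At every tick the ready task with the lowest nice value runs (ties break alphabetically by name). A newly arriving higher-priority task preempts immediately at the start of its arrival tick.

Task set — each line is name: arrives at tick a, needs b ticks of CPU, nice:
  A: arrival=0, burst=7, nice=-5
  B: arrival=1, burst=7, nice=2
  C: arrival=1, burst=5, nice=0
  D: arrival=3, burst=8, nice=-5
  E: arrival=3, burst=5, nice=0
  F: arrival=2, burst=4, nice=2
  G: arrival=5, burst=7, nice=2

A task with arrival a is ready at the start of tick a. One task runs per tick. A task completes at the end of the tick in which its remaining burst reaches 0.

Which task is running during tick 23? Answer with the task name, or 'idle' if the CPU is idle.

running at tick 23 = E

t=0: ready={A} → run A
t=1: ready={A,B,C} → run A
t=2: ready={A,B,C,F} → run A
t=3: ready={A,B,C,D,E,F} → run A
t=4: ready={A,B,C,D,E,F} → run A
t=5: ready={A,B,C,D,E,F,G} → run A
t=6: ready={A,B,C,D,E,F,G} → run A
t=7: ready={B,C,D,E,F,G} → run D
t=8: ready={B,C,D,E,F,G} → run D
t=9: ready={B,C,D,E,F,G} → run D
t=10: ready={B,C,D,E,F,G} → run D
t=11: ready={B,C,D,E,F,G} → run D
t=12: ready={B,C,D,E,F,G} → run D
t=13: ready={B,C,D,E,F,G} → run D
t=14: ready={B,C,D,E,F,G} → run D
t=15: ready={B,C,E,F,G} → run C
t=16: ready={B,C,E,F,G} → run C
t=17: ready={B,C,E,F,G} → run C
t=18: ready={B,C,E,F,G} → run C
t=19: ready={B,C,E,F,G} → run C
t=20: ready={B,E,F,G} → run E
t=21: ready={B,E,F,G} → run E
t=22: ready={B,E,F,G} → run E
t=23: ready={B,E,F,G} → run E
t=24: ready={B,E,F,G} → run E
t=25: ready={B,F,G} → run B
t=26: ready={B,F,G} → run B
t=27: ready={B,F,G} → run B
t=28: ready={B,F,G} → run B
t=29: ready={B,F,G} → run B
t=30: ready={B,F,G} → run B
t=31: ready={B,F,G} → run B
t=32: ready={F,G} → run F
t=33: ready={F,G} → run F
t=34: ready={F,G} → run F
t=35: ready={F,G} → run F
t=36: ready={G} → run G
t=37: ready={G} → run G
t=38: ready={G} → run G
t=39: ready={G} → run G
t=40: ready={G} → run G
t=41: ready={G} → run G
t=42: ready={G} → run G
t=43: (idle)
t=44: (idle)
t=45: (idle)
t=46: (idle)
t=47: (idle)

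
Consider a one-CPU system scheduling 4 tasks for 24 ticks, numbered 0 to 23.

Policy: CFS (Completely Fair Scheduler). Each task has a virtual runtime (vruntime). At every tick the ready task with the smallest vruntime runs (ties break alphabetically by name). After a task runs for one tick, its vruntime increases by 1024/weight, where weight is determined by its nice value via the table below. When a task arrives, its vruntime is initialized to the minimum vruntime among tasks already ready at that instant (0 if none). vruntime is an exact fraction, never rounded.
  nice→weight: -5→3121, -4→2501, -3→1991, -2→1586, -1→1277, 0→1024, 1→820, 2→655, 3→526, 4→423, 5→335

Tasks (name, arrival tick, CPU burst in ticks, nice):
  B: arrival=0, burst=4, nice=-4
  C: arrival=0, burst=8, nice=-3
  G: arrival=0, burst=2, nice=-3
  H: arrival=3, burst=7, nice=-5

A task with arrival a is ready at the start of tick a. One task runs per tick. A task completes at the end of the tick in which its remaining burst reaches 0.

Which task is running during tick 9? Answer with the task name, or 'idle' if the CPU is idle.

running at tick 9 = C

t=0: vr[B=0 C=0 G=0] → run B
t=1: vr[B=1024/2501 C=0 G=0] → run C
t=2: vr[B=1024/2501 C=1024/1991 G=0] → run G
t=3: vr[B=1024/2501 C=1024/1991 G=1024/1991 H=1024/2501] → run B
t=4: vr[B=2048/2501 C=1024/1991 G=1024/1991 H=1024/2501] → run H
t=5: vr[B=2048/2501 C=1024/1991 G=1024/1991 H=5756928/7805621] → run C
t=6: vr[B=2048/2501 C=2048/1991 G=1024/1991 H=5756928/7805621] → run G
t=7: vr[B=2048/2501 C=2048/1991 H=5756928/7805621] → run H
t=8: vr[B=2048/2501 C=2048/1991 H=8317952/7805621] → run B
t=9: vr[B=3072/2501 C=2048/1991 H=8317952/7805621] → run C
t=10: vr[B=3072/2501 C=3072/1991 H=8317952/7805621] → run H
t=11: vr[B=3072/2501 C=3072/1991 H=10878976/7805621] → run B
t=12: vr[C=3072/1991 H=10878976/7805621] → run H
t=13: vr[C=3072/1991 H=13440000/7805621] → run C
t=14: vr[C=4096/1991 H=13440000/7805621] → run H
t=15: vr[C=4096/1991 H=16001024/7805621] → run H
t=16: vr[C=4096/1991 H=18562048/7805621] → run C
t=17: vr[C=5120/1991 H=18562048/7805621] → run H
t=18: vr[C=5120/1991] → run C
t=19: vr[C=6144/1991] → run C
t=20: vr[C=7168/1991] → run C
t=21: (idle)
t=22: (idle)
t=23: (idle)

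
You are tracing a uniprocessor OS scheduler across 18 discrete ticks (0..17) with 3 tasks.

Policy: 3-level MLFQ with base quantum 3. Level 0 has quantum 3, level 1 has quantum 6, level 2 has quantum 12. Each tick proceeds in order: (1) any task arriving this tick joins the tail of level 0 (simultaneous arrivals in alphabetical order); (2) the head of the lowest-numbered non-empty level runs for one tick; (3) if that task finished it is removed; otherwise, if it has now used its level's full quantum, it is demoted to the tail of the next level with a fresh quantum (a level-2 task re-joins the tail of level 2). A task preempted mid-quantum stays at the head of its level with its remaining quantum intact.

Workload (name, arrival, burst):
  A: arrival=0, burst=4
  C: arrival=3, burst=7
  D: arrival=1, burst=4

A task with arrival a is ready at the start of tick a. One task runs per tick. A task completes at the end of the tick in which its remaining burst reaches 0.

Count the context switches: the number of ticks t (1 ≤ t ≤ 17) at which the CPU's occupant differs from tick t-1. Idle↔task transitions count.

context switches = 6

t=0: L0/L1/L2 = A/-/- → run A
t=1: L0/L1/L2 = AD/-/- → run A
t=2: L0/L1/L2 = AD/-/- → run A
t=3: L0/L1/L2 = DC/A/- → run D
t=4: L0/L1/L2 = DC/A/- → run D
t=5: L0/L1/L2 = DC/A/- → run D
t=6: L0/L1/L2 = C/AD/- → run C
t=7: L0/L1/L2 = C/AD/- → run C
t=8: L0/L1/L2 = C/AD/- → run C
t=9: L0/L1/L2 = -/ADC/- → run A
t=10: L0/L1/L2 = -/DC/- → run D
t=11: L0/L1/L2 = -/C/- → run C
t=12: L0/L1/L2 = -/C/- → run C
t=13: L0/L1/L2 = -/C/- → run C
t=14: L0/L1/L2 = -/C/- → run C
t=15: (idle)
t=16: (idle)
t=17: (idle)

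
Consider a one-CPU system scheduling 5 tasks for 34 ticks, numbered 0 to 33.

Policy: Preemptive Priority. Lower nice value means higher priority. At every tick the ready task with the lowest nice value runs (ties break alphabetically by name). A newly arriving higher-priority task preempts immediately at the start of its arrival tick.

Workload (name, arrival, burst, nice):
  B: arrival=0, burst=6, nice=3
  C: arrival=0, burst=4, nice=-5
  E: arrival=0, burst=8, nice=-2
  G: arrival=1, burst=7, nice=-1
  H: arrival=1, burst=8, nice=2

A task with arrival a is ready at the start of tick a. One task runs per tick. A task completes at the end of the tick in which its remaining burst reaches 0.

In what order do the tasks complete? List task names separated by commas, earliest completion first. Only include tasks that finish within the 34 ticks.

t=0: ready={B,C,E} → run C
t=1: ready={B,C,E,G,H} → run C
t=2: ready={B,C,E,G,H} → run C
t=3: ready={B,C,E,G,H} → run C
t=4: ready={B,E,G,H} → run E
t=5: ready={B,E,G,H} → run E
t=6: ready={B,E,G,H} → run E
t=7: ready={B,E,G,H} → run E
t=8: ready={B,E,G,H} → run E
t=9: ready={B,E,G,H} → run E
t=10: ready={B,E,G,H} → run E
t=11: ready={B,E,G,H} → run E
t=12: ready={B,G,H} → run G
t=13: ready={B,G,H} → run G
t=14: ready={B,G,H} → run G
t=15: ready={B,G,H} → run G
t=16: ready={B,G,H} → run G
t=17: ready={B,G,H} → run G
t=18: ready={B,G,H} → run G
t=19: ready={B,H} → run H
t=20: ready={B,H} → run H
t=21: ready={B,H} → run H
t=22: ready={B,H} → run H
t=23: ready={B,H} → run H
t=24: ready={B,H} → run H
t=25: ready={B,H} → run H
t=26: ready={B,H} → run H
t=27: ready={B} → run B
t=28: ready={B} → run B
t=29: ready={B} → run B
t=30: ready={B} → run B
t=31: ready={B} → run B
t=32: ready={B} → run B
t=33: (idle)

completion order = C, E, G, H, B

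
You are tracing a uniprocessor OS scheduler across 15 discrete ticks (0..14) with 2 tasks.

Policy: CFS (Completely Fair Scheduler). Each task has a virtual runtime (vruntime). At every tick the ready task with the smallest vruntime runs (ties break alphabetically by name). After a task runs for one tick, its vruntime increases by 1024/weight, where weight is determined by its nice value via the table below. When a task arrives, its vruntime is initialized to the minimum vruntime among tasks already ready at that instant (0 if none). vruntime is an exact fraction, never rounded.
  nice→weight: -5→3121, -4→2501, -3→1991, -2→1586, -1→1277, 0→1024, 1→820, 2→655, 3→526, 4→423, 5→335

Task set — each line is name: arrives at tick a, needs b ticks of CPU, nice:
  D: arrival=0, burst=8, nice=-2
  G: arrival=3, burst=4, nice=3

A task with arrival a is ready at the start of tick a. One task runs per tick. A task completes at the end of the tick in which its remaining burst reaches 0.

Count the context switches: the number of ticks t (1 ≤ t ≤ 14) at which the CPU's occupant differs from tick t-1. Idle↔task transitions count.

t=0: vr[D=0] → run D
t=1: vr[D=512/793] → run D
t=2: vr[D=1024/793] → run D
t=3: vr[D=1536/793 G=1536/793] → run D
t=4: vr[D=2048/793 G=1536/793] → run G
t=5: vr[D=2048/793 G=809984/208559] → run D
t=6: vr[D=2560/793 G=809984/208559] → run D
t=7: vr[D=3072/793 G=809984/208559] → run D
t=8: vr[D=3584/793 G=809984/208559] → run G
t=9: vr[D=3584/793 G=1216000/208559] → run D
t=10: vr[G=1216000/208559] → run G
t=11: vr[G=1622016/208559] → run G
t=12: (idle)
t=13: (idle)
t=14: (idle)

context switches = 6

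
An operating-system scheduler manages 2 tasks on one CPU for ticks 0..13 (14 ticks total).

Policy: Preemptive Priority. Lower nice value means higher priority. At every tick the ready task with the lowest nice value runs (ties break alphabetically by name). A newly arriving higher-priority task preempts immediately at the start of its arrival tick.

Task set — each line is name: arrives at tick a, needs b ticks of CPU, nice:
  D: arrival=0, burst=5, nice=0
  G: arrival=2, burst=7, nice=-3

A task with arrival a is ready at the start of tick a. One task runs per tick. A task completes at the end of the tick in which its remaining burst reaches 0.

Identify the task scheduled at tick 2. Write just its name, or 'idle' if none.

t=0: ready={D} → run D
t=1: ready={D} → run D
t=2: ready={D,G} → run G
t=3: ready={D,G} → run G
t=4: ready={D,G} → run G
t=5: ready={D,G} → run G
t=6: ready={D,G} → run G
t=7: ready={D,G} → run G
t=8: ready={D,G} → run G
t=9: ready={D} → run D
t=10: ready={D} → run D
t=11: ready={D} → run D
t=12: (idle)
t=13: (idle)

running at tick 2 = G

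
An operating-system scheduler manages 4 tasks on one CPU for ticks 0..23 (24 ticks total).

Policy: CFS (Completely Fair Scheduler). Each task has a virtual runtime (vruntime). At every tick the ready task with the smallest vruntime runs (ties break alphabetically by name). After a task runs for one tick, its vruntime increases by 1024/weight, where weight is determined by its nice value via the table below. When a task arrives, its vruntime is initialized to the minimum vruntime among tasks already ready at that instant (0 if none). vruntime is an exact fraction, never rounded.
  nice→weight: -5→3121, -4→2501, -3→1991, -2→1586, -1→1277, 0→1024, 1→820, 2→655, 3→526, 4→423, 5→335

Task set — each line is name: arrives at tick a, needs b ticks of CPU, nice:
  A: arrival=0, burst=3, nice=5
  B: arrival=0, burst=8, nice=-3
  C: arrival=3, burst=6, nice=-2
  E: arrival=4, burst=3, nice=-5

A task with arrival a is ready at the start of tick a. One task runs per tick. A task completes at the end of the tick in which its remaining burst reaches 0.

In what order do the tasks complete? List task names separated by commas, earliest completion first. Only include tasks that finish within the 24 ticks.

completion order = E, B, C, A

t=0: vr[A=0 B=0] → run A
t=1: vr[A=1024/335 B=0] → run B
t=2: vr[A=1024/335 B=1024/1991] → run B
t=3: vr[A=1024/335 B=2048/1991 C=2048/1991] → run B
t=4: vr[A=1024/335 B=3072/1991 C=2048/1991 E=2048/1991] → run C
t=5: vr[A=1024/335 B=3072/1991 C=2643456/1578863 E=2048/1991] → run E
t=6: vr[A=1024/335 B=3072/1991 C=2643456/1578863 E=8430592/6213911] → run E
t=7: vr[A=1024/335 B=3072/1991 C=2643456/1578863 E=10469376/6213911] → run B
t=8: vr[A=1024/335 B=4096/1991 C=2643456/1578863 E=10469376/6213911] → run C
t=9: vr[A=1024/335 B=4096/1991 C=3662848/1578863 E=10469376/6213911] → run E
t=10: vr[A=1024/335 B=4096/1991 C=3662848/1578863] → run B
t=11: vr[A=1024/335 B=5120/1991 C=3662848/1578863] → run C
t=12: vr[A=1024/335 B=5120/1991 C=4682240/1578863] → run B
t=13: vr[A=1024/335 B=6144/1991 C=4682240/1578863] → run C
t=14: vr[A=1024/335 B=6144/1991 C=5701632/1578863] → run A
t=15: vr[A=2048/335 B=6144/1991 C=5701632/1578863] → run B
t=16: vr[A=2048/335 B=7168/1991 C=5701632/1578863] → run B
t=17: vr[A=2048/335 C=5701632/1578863] → run C
t=18: vr[A=2048/335 C=6721024/1578863] → run C
t=19: vr[A=2048/335] → run A
t=20: (idle)
t=21: (idle)
t=22: (idle)
t=23: (idle)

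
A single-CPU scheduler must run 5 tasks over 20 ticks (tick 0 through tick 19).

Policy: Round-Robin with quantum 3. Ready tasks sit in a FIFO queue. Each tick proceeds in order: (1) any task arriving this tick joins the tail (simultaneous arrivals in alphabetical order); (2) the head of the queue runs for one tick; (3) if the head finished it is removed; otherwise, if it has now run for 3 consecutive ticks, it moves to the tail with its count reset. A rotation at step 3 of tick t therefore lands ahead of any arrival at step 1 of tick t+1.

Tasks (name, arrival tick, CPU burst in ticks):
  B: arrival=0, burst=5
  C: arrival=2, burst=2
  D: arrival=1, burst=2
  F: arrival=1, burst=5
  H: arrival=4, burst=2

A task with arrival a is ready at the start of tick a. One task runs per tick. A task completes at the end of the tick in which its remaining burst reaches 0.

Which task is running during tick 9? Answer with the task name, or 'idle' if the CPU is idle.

t=0: queue=[B] q_used=0 → run B
t=1: queue=[B,D,F] q_used=1 → run B
t=2: queue=[B,D,F,C] q_used=2 → run B
t=3: queue=[D,F,C,B] q_used=0 → run D
t=4: queue=[D,F,C,B,H] q_used=1 → run D
t=5: queue=[F,C,B,H] q_used=0 → run F
t=6: queue=[F,C,B,H] q_used=1 → run F
t=7: queue=[F,C,B,H] q_used=2 → run F
t=8: queue=[C,B,H,F] q_used=0 → run C
t=9: queue=[C,B,H,F] q_used=1 → run C
t=10: queue=[B,H,F] q_used=0 → run B
t=11: queue=[B,H,F] q_used=1 → run B
t=12: queue=[H,F] q_used=0 → run H
t=13: queue=[H,F] q_used=1 → run H
t=14: queue=[F] q_used=0 → run F
t=15: queue=[F] q_used=1 → run F
t=16: (idle)
t=17: (idle)
t=18: (idle)
t=19: (idle)

running at tick 9 = C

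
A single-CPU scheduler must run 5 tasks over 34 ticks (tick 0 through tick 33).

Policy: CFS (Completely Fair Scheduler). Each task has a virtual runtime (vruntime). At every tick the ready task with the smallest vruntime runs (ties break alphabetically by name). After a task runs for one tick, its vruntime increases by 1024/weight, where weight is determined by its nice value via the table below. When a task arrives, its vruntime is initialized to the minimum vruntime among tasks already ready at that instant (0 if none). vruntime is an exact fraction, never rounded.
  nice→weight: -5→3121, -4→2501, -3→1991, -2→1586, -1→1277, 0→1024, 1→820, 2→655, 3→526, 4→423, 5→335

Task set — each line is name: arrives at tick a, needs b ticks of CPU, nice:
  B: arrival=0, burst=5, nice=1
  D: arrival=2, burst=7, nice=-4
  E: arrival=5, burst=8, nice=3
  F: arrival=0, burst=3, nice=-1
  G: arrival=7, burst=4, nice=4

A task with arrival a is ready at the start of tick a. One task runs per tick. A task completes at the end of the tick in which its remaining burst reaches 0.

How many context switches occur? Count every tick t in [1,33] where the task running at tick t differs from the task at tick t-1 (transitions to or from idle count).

context switches = 22

t=0: vr[B=0 F=0] → run B
t=1: vr[B=256/205 F=0] → run F
t=2: vr[B=256/205 D=1024/1277 F=1024/1277] → run D
t=3: vr[B=256/205 D=3868672/3193777 F=1024/1277] → run F
t=4: vr[B=256/205 D=3868672/3193777 F=2048/1277] → run D
t=5: vr[B=256/205 D=5176320/3193777 E=256/205 F=2048/1277] → run B
t=6: vr[B=512/205 D=5176320/3193777 E=256/205 F=2048/1277] → run E
t=7: vr[B=512/205 D=5176320/3193777 E=172288/53915 F=2048/1277 G=2048/1277] → run F
t=8: vr[B=512/205 D=5176320/3193777 E=172288/53915 G=2048/1277] → run G
t=9: vr[B=512/205 D=5176320/3193777 E=172288/53915 G=2173952/540171] → run D
t=10: vr[B=512/205 D=6483968/3193777 E=172288/53915 G=2173952/540171] → run D
t=11: vr[B=512/205 D=7791616/3193777 E=172288/53915 G=2173952/540171] → run D
t=12: vr[B=512/205 D=9099264/3193777 E=172288/53915 G=2173952/540171] → run B
t=13: vr[B=768/205 D=9099264/3193777 E=172288/53915 G=2173952/540171] → run D
t=14: vr[B=768/205 D=10406912/3193777 E=172288/53915 G=2173952/540171] → run E
t=15: vr[B=768/205 D=10406912/3193777 E=277248/53915 G=2173952/540171] → run D
t=16: vr[B=768/205 E=277248/53915 G=2173952/540171] → run B
t=17: vr[B=1024/205 E=277248/53915 G=2173952/540171] → run G
t=18: vr[B=1024/205 E=277248/53915 G=3481600/540171] → run B
t=19: vr[E=277248/53915 G=3481600/540171] → run E
t=20: vr[E=382208/53915 G=3481600/540171] → run G
t=21: vr[E=382208/53915 G=1596416/180057] → run E
t=22: vr[E=487168/53915 G=1596416/180057] → run G
t=23: vr[E=487168/53915] → run E
t=24: vr[E=592128/53915] → run E
t=25: vr[E=697088/53915] → run E
t=26: vr[E=802048/53915] → run E
t=27: (idle)
t=28: (idle)
t=29: (idle)
t=30: (idle)
t=31: (idle)
t=32: (idle)
t=33: (idle)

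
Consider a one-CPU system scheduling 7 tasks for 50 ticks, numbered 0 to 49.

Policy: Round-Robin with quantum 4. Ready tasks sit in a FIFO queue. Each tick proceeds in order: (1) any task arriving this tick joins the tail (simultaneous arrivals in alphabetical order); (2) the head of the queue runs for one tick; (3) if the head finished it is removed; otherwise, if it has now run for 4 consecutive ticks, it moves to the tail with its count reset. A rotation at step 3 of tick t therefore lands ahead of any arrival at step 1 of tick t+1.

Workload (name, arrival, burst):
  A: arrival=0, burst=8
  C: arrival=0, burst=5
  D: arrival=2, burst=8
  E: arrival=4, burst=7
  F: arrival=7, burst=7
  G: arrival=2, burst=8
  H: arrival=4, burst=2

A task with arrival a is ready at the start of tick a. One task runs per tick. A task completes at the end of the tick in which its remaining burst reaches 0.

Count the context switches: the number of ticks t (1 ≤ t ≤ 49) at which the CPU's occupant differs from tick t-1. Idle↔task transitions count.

context switches = 13

t=0: queue=[A,C] q_used=0 → run A
t=1: queue=[A,C] q_used=1 → run A
t=2: queue=[A,C,D,G] q_used=2 → run A
t=3: queue=[A,C,D,G] q_used=3 → run A
t=4: queue=[C,D,G,A,E,H] q_used=0 → run C
t=5: queue=[C,D,G,A,E,H] q_used=1 → run C
t=6: queue=[C,D,G,A,E,H] q_used=2 → run C
t=7: queue=[C,D,G,A,E,H,F] q_used=3 → run C
t=8: queue=[D,G,A,E,H,F,C] q_used=0 → run D
t=9: queue=[D,G,A,E,H,F,C] q_used=1 → run D
t=10: queue=[D,G,A,E,H,F,C] q_used=2 → run D
t=11: queue=[D,G,A,E,H,F,C] q_used=3 → run D
t=12: queue=[G,A,E,H,F,C,D] q_used=0 → run G
t=13: queue=[G,A,E,H,F,C,D] q_used=1 → run G
t=14: queue=[G,A,E,H,F,C,D] q_used=2 → run G
t=15: queue=[G,A,E,H,F,C,D] q_used=3 → run G
t=16: queue=[A,E,H,F,C,D,G] q_used=0 → run A
t=17: queue=[A,E,H,F,C,D,G] q_used=1 → run A
t=18: queue=[A,E,H,F,C,D,G] q_used=2 → run A
t=19: queue=[A,E,H,F,C,D,G] q_used=3 → run A
t=20: queue=[E,H,F,C,D,G] q_used=0 → run E
t=21: queue=[E,H,F,C,D,G] q_used=1 → run E
t=22: queue=[E,H,F,C,D,G] q_used=2 → run E
t=23: queue=[E,H,F,C,D,G] q_used=3 → run E
t=24: queue=[H,F,C,D,G,E] q_used=0 → run H
t=25: queue=[H,F,C,D,G,E] q_used=1 → run H
t=26: queue=[F,C,D,G,E] q_used=0 → run F
t=27: queue=[F,C,D,G,E] q_used=1 → run F
t=28: queue=[F,C,D,G,E] q_used=2 → run F
t=29: queue=[F,C,D,G,E] q_used=3 → run F
t=30: queue=[C,D,G,E,F] q_used=0 → run C
t=31: queue=[D,G,E,F] q_used=0 → run D
t=32: queue=[D,G,E,F] q_used=1 → run D
t=33: queue=[D,G,E,F] q_used=2 → run D
t=34: queue=[D,G,E,F] q_used=3 → run D
t=35: queue=[G,E,F] q_used=0 → run G
t=36: queue=[G,E,F] q_used=1 → run G
t=37: queue=[G,E,F] q_used=2 → run G
t=38: queue=[G,E,F] q_used=3 → run G
t=39: queue=[E,F] q_used=0 → run E
t=40: queue=[E,F] q_used=1 → run E
t=41: queue=[E,F] q_used=2 → run E
t=42: queue=[F] q_used=0 → run F
t=43: queue=[F] q_used=1 → run F
t=44: queue=[F] q_used=2 → run F
t=45: (idle)
t=46: (idle)
t=47: (idle)
t=48: (idle)
t=49: (idle)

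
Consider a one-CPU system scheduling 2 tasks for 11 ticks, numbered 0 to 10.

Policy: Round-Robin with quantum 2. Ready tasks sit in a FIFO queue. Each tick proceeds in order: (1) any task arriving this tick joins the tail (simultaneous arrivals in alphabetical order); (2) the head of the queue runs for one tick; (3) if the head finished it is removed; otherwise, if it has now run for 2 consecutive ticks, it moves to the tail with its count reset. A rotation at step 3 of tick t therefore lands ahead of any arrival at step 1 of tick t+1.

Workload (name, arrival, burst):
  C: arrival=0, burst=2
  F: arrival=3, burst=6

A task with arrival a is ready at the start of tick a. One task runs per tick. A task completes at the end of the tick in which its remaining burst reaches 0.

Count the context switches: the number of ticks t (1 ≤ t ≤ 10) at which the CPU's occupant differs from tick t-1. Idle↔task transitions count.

context switches = 3

t=0: queue=[C] q_used=0 → run C
t=1: queue=[C] q_used=1 → run C
t=2: (idle)
t=3: queue=[F] q_used=0 → run F
t=4: queue=[F] q_used=1 → run F
t=5: queue=[F] q_used=0 → run F
t=6: queue=[F] q_used=1 → run F
t=7: queue=[F] q_used=0 → run F
t=8: queue=[F] q_used=1 → run F
t=9: (idle)
t=10: (idle)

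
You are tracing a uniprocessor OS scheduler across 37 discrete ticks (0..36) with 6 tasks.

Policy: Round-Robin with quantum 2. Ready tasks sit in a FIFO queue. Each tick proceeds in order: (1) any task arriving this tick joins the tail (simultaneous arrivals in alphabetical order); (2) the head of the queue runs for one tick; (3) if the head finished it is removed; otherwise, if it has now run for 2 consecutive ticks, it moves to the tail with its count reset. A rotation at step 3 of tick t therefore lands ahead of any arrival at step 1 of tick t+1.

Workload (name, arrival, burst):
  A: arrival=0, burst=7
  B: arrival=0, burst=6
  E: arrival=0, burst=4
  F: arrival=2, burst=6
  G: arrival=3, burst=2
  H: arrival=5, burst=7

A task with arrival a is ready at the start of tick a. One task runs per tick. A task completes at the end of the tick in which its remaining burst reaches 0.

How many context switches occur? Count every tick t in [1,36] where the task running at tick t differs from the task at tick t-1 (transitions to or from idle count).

context switches = 16

t=0: queue=[A,B,E] q_used=0 → run A
t=1: queue=[A,B,E] q_used=1 → run A
t=2: queue=[B,E,A,F] q_used=0 → run B
t=3: queue=[B,E,A,F,G] q_used=1 → run B
t=4: queue=[E,A,F,G,B] q_used=0 → run E
t=5: queue=[E,A,F,G,B,H] q_used=1 → run E
t=6: queue=[A,F,G,B,H,E] q_used=0 → run A
t=7: queue=[A,F,G,B,H,E] q_used=1 → run A
t=8: queue=[F,G,B,H,E,A] q_used=0 → run F
t=9: queue=[F,G,B,H,E,A] q_used=1 → run F
t=10: queue=[G,B,H,E,A,F] q_used=0 → run G
t=11: queue=[G,B,H,E,A,F] q_used=1 → run G
t=12: queue=[B,H,E,A,F] q_used=0 → run B
t=13: queue=[B,H,E,A,F] q_used=1 → run B
t=14: queue=[H,E,A,F,B] q_used=0 → run H
t=15: queue=[H,E,A,F,B] q_used=1 → run H
t=16: queue=[E,A,F,B,H] q_used=0 → run E
t=17: queue=[E,A,F,B,H] q_used=1 → run E
t=18: queue=[A,F,B,H] q_used=0 → run A
t=19: queue=[A,F,B,H] q_used=1 → run A
t=20: queue=[F,B,H,A] q_used=0 → run F
t=21: queue=[F,B,H,A] q_used=1 → run F
t=22: queue=[B,H,A,F] q_used=0 → run B
t=23: queue=[B,H,A,F] q_used=1 → run B
t=24: queue=[H,A,F] q_used=0 → run H
t=25: queue=[H,A,F] q_used=1 → run H
t=26: queue=[A,F,H] q_used=0 → run A
t=27: queue=[F,H] q_used=0 → run F
t=28: queue=[F,H] q_used=1 → run F
t=29: queue=[H] q_used=0 → run H
t=30: queue=[H] q_used=1 → run H
t=31: queue=[H] q_used=0 → run H
t=32: (idle)
t=33: (idle)
t=34: (idle)
t=35: (idle)
t=36: (idle)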